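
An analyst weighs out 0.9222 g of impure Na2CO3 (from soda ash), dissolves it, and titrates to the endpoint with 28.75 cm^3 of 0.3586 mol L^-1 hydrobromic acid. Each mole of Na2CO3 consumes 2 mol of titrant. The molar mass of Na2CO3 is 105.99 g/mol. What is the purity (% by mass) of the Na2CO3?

n(HBr) = 0.3586 x 0.02875 = 0.01031 mol.
n(Na2CO3) = 0.01031 / 2 = 0.005155 mol.
mass of Na2CO3 = 0.005155 x 105.99 = 0.5464 g.
% purity = 0.5464 / 0.9222 x 100 = 59.2%.

59.2%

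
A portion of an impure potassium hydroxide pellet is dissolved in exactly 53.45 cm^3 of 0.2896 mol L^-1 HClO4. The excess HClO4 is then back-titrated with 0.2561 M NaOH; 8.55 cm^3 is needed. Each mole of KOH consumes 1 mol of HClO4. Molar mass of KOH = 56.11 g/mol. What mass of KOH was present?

0.746 g

Total n(HClO4) added = 0.2896 x 0.05345 = 0.01548 mol.
n(NaOH) used = 0.2561 x 0.008550 = 0.002190 mol, which equals the excess n(HClO4).
So n(HClO4) consumed by the sample = 0.01548 - 0.002190 = 0.01329 mol.
n(KOH) = 0.01329 / 1 = 0.01329 mol.
mass = 0.01329 mol x 56.11 g/mol = 0.746 g.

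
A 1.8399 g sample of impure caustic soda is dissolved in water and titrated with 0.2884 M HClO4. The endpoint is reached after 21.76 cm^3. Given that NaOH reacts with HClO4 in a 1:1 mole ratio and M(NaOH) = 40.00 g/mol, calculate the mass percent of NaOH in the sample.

n(HClO4) = 0.2884 x 0.02176 = 0.006276 mol.
n(NaOH) = 0.006276 / 1 = 0.006276 mol.
mass of NaOH = 0.006276 x 40.00 = 0.2510 g.
% purity = 0.2510 / 1.8399 x 100 = 13.6%.

13.6%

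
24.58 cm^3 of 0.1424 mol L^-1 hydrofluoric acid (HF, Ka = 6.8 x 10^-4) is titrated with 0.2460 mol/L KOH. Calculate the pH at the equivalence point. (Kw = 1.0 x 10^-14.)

8.06

n(HF) = 0.1424 x 0.02458 = 0.003500 mol; V(KOH) at equivalence = 0.003500/0.2460 = 0.01423 L.
At equivalence all the acid is converted to F-; total volume = 0.02458 + 0.01423 = 0.03881 L, so [F-] = 0.003500/0.03881 = 0.09019 M.
Kb = Kw/Ka = 1.0e-14 / 6.8 x 10^-4 = 1.47e-11.
[OH^-] = sqrt(Kb x [F-]) = sqrt(1.47e-11 x 0.09019) = 1.15e-6 M.
pOH = 5.94, so pH = 14.00 - 5.94 = 8.06.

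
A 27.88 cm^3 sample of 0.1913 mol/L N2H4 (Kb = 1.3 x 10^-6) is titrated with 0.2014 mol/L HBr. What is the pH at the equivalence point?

n(N2H4) = 0.1913 x 0.02788 = 0.005333 mol; V(HBr) at equivalence = 0.005333/0.2014 = 0.02648 L.
At equivalence the base is fully converted to N2H5+; total volume = 0.05436 L, so [N2H5+] = 0.005333/0.05436 = 0.09811 M.
Ka(N2H5+) = Kw/Kb = 1.0e-14 / 1.3 x 10^-6 = 7.69e-9.
[H^+] = sqrt(Ka x [N2H5+]) = sqrt(7.69e-9 x 0.09811) = 2.75e-5 M.
pH = -log(2.75e-5) = 4.56.

4.56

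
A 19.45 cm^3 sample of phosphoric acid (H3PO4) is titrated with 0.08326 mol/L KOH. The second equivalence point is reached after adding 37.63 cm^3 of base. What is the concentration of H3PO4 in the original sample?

0.0805 M

n(KOH) = 0.08326 x 0.03763 = 0.003133 mol.
At the second equivalence point, 2 mol OH^- react per mol H3PO4, so n(H3PO4) = 0.003133 / 2 = 0.001567 mol.
[H3PO4] = 0.001567 / 0.01945 L = 0.0805 M.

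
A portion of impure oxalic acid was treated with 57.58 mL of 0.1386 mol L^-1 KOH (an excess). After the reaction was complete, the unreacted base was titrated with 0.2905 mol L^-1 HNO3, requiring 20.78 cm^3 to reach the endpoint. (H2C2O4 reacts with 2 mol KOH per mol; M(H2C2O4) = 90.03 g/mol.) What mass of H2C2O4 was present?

Total n(KOH) added = 0.1386 x 0.05758 = 0.007981 mol.
n(HNO3) used = 0.2905 x 0.02078 = 0.006037 mol, which equals the excess n(KOH).
So n(KOH) consumed by the sample = 0.007981 - 0.006037 = 0.001944 mol.
n(H2C2O4) = 0.001944 / 2 = 0.0009720 mol.
mass = 0.0009720 mol x 90.03 g/mol = 0.0875 g.

0.0875 g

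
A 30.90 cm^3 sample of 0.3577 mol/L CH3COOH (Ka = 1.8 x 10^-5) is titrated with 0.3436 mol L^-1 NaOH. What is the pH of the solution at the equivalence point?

8.99

n(CH3COOH) = 0.3577 x 0.03090 = 0.01105 mol; V(NaOH) at equivalence = 0.01105/0.3436 = 0.03217 L.
At equivalence all the acid is converted to CH3COO-; total volume = 0.03090 + 0.03217 = 0.06307 L, so [CH3COO-] = 0.01105/0.06307 = 0.1753 M.
Kb = Kw/Ka = 1.0e-14 / 1.8 x 10^-5 = 5.56e-10.
[OH^-] = sqrt(Kb x [CH3COO-]) = sqrt(5.56e-10 x 0.1753) = 9.87e-6 M.
pOH = 5.01, so pH = 14.00 - 5.01 = 8.99.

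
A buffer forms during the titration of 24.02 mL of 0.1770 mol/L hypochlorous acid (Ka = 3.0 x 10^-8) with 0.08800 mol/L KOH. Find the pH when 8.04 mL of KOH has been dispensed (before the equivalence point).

Initial n(HClO) = 0.1770 x 0.02402 = 0.004252 mol.
n(KOH) added = 0.08800 x 0.008040 = 0.0007075 mol, converting that many moles of HClO to ClO-.
Remaining n(HClO) = 0.003544 mol; n(ClO-) = 0.0007075 mol.
By Henderson-Hasselbalch, pH = pKa + log([A^-]/[HA]) = 7.52 + log(0.0007075/0.003544) = 7.52 + (-0.70) = 6.82.

6.82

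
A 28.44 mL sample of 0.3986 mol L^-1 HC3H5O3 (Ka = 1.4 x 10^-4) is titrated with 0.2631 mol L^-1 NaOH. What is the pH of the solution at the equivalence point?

8.53

n(HC3H5O3) = 0.3986 x 0.02844 = 0.01134 mol; V(NaOH) at equivalence = 0.01134/0.2631 = 0.04309 L.
At equivalence all the acid is converted to C3H5O3-; total volume = 0.02844 + 0.04309 = 0.07153 L, so [C3H5O3-] = 0.01134/0.07153 = 0.1585 M.
Kb = Kw/Ka = 1.0e-14 / 1.4 x 10^-4 = 7.14e-11.
[OH^-] = sqrt(Kb x [C3H5O3-]) = sqrt(7.14e-11 x 0.1585) = 3.36e-6 M.
pOH = 5.47, so pH = 14.00 - 5.47 = 8.53.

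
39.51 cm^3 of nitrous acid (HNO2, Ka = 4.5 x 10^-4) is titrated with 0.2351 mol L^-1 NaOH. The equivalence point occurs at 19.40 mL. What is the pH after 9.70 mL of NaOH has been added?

9.70 mL is exactly half the equivalence volume (19.40/2), i.e. the half-equivalence point.
There, n(HA) = n(A^-), so pH = pKa = -log(4.5 x 10^-4) = 3.35.

3.35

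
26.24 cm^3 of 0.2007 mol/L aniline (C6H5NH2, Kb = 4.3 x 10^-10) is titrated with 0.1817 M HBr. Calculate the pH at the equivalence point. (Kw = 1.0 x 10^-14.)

n(C6H5NH2) = 0.2007 x 0.02624 = 0.005266 mol; V(HBr) at equivalence = 0.005266/0.1817 = 0.02898 L.
At equivalence the base is fully converted to C6H5NH3+; total volume = 0.05522 L, so [C6H5NH3+] = 0.005266/0.05522 = 0.09536 M.
Ka(C6H5NH3+) = Kw/Kb = 1.0e-14 / 4.3 x 10^-10 = 2.33e-5.
[H^+] = sqrt(Ka x [C6H5NH3+]) = sqrt(2.33e-5 x 0.09536) = 0.00149 M.
pH = -log(0.00149) = 2.83.

2.83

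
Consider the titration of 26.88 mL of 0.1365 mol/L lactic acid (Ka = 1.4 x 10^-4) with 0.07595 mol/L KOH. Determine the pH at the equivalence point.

n(HC3H5O3) = 0.1365 x 0.02688 = 0.003669 mol; V(KOH) at equivalence = 0.003669/0.07595 = 0.04831 L.
At equivalence all the acid is converted to C3H5O3-; total volume = 0.02688 + 0.04831 = 0.07519 L, so [C3H5O3-] = 0.003669/0.07519 = 0.04880 M.
Kb = Kw/Ka = 1.0e-14 / 1.4 x 10^-4 = 7.14e-11.
[OH^-] = sqrt(Kb x [C3H5O3-]) = sqrt(7.14e-11 x 0.04880) = 1.87e-6 M.
pOH = 5.73, so pH = 14.00 - 5.73 = 8.27.

8.27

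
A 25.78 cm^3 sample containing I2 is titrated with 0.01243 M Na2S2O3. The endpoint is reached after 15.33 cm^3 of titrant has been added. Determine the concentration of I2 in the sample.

n(Na2S2O3) = 0.01243 x 0.01533 = 0.0001906 mol.
From the balanced equation, 2 mol Na2S2O3 reacts with 1 mol I2, so n(I2) = 0.0001906 x 1/2 = 9.528e-5 mol.
[I2] = 9.528e-5 / 0.02578 L = 0.00370 M.

0.00370 M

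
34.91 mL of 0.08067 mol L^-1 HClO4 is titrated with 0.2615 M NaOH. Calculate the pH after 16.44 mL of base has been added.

12.46

n(acid) = 0.08067 x 0.03491 = 0.002816 mol; n(NaOH) added = 0.2615 x 0.01644 = 0.004299 mol.
Base is in excess by 0.004299 - 0.002816 = 0.001483 mol in a total volume of 0.05135 L.
[OH^-] = 0.001483/0.05135 = 0.02888 M, so pOH = 1.54 and pH = 14.00 - 1.54 = 12.46.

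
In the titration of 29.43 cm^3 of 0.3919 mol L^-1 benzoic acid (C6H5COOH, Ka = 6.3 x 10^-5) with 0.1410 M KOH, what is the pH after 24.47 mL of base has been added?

3.83

Initial n(C6H5COOH) = 0.3919 x 0.02943 = 0.01153 mol.
n(KOH) added = 0.1410 x 0.02447 = 0.003450 mol, converting that many moles of C6H5COOH to C6H5COO-.
Remaining n(C6H5COOH) = 0.008083 mol; n(C6H5COO-) = 0.003450 mol.
By Henderson-Hasselbalch, pH = pKa + log([A^-]/[HA]) = 4.20 + log(0.003450/0.008083) = 4.20 + (-0.37) = 3.83.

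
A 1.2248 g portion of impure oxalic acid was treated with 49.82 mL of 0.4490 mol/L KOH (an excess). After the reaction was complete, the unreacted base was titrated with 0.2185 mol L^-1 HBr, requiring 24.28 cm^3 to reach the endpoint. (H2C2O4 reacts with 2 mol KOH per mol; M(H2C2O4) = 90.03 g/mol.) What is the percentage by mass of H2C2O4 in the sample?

Total n(KOH) added = 0.4490 x 0.04982 = 0.02237 mol.
n(HBr) used = 0.2185 x 0.02428 = 0.005305 mol, which equals the excess n(KOH).
So n(KOH) consumed by the sample = 0.02237 - 0.005305 = 0.01706 mol.
n(H2C2O4) = 0.01706 / 2 = 0.008532 mol.
mass H2C2O4 = 0.008532 x 90.03 = 0.7681 g, so %H2C2O4 = 0.7681/1.2248 x 100 = 62.7%.

62.7%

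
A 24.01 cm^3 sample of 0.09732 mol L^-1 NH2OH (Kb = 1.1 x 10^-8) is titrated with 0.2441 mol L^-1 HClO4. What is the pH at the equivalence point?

3.60

n(NH2OH) = 0.09732 x 0.02401 = 0.002337 mol; V(HClO4) at equivalence = 0.002337/0.2441 = 0.009573 L.
At equivalence the base is fully converted to NH3OH+; total volume = 0.03358 L, so [NH3OH+] = 0.002337/0.03358 = 0.06958 M.
Ka(NH3OH+) = Kw/Kb = 1.0e-14 / 1.1 x 10^-8 = 9.09e-7.
[H^+] = sqrt(Ka x [NH3OH+]) = sqrt(9.09e-7 x 0.06958) = 0.000252 M.
pH = -log(0.000252) = 3.60.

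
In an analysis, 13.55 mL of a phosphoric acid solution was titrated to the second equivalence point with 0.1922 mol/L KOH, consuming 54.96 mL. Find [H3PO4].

0.390 M

n(KOH) = 0.1922 x 0.05496 = 0.01056 mol.
At the second equivalence point, 2 mol OH^- react per mol H3PO4, so n(H3PO4) = 0.01056 / 2 = 0.005282 mol.
[H3PO4] = 0.005282 / 0.01355 L = 0.390 M.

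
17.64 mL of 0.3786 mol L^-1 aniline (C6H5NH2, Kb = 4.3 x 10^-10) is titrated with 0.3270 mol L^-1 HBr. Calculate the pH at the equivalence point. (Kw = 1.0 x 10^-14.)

n(C6H5NH2) = 0.3786 x 0.01764 = 0.006679 mol; V(HBr) at equivalence = 0.006679/0.3270 = 0.02042 L.
At equivalence the base is fully converted to C6H5NH3+; total volume = 0.03806 L, so [C6H5NH3+] = 0.006679/0.03806 = 0.1755 M.
Ka(C6H5NH3+) = Kw/Kb = 1.0e-14 / 4.3 x 10^-10 = 2.33e-5.
[H^+] = sqrt(Ka x [C6H5NH3+]) = sqrt(2.33e-5 x 0.1755) = 0.00202 M.
pH = -log(0.00202) = 2.69.

2.69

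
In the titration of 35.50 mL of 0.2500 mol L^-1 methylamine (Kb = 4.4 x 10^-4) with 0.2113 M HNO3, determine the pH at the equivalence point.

5.79

n(CH3NH2) = 0.2500 x 0.03550 = 0.008875 mol; V(HNO3) at equivalence = 0.008875/0.2113 = 0.04200 L.
At equivalence the base is fully converted to CH3NH3+; total volume = 0.07750 L, so [CH3NH3+] = 0.008875/0.07750 = 0.1145 M.
Ka(CH3NH3+) = Kw/Kb = 1.0e-14 / 4.4 x 10^-4 = 2.27e-11.
[H^+] = sqrt(Ka x [CH3NH3+]) = sqrt(2.27e-11 x 0.1145) = 1.61e-6 M.
pH = -log(1.61e-6) = 5.79.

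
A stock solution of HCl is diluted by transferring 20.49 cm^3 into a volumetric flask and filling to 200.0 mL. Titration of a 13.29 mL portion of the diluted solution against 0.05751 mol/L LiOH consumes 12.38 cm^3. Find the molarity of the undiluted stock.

0.523 M

n(LiOH) = 0.05751 x 0.01238 = 0.0007120 mol.
n(HCl) in the aliquot = 0.0007120 mol.
[diluted HCl] = 0.0007120 / 0.01329 = 0.05357 M.
Dilution factor = 200.0/20.49 = 9.761, so [stock] = 0.05357 x 9.761 = 0.523 M.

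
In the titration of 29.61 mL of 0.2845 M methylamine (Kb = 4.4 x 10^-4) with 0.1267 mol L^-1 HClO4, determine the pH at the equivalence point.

n(CH3NH2) = 0.2845 x 0.02961 = 0.008424 mol; V(HClO4) at equivalence = 0.008424/0.1267 = 0.06649 L.
At equivalence the base is fully converted to CH3NH3+; total volume = 0.09610 L, so [CH3NH3+] = 0.008424/0.09610 = 0.08766 M.
Ka(CH3NH3+) = Kw/Kb = 1.0e-14 / 4.4 x 10^-4 = 2.27e-11.
[H^+] = sqrt(Ka x [CH3NH3+]) = sqrt(2.27e-11 x 0.08766) = 1.41e-6 M.
pH = -log(1.41e-6) = 5.85.

5.85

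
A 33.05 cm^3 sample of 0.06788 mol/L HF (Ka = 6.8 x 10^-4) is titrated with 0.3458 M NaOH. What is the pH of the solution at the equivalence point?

7.96

n(HF) = 0.06788 x 0.03305 = 0.002243 mol; V(NaOH) at equivalence = 0.002243/0.3458 = 0.006488 L.
At equivalence all the acid is converted to F-; total volume = 0.03305 + 0.006488 = 0.03954 L, so [F-] = 0.002243/0.03954 = 0.05674 M.
Kb = Kw/Ka = 1.0e-14 / 6.8 x 10^-4 = 1.47e-11.
[OH^-] = sqrt(Kb x [F-]) = sqrt(1.47e-11 x 0.05674) = 9.13e-7 M.
pOH = 6.04, so pH = 14.00 - 6.04 = 7.96.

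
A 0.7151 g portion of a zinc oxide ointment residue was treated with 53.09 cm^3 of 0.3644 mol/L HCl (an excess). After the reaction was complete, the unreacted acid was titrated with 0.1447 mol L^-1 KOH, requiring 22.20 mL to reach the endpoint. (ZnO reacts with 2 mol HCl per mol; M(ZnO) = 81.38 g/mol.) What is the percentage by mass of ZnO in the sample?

Total n(HCl) added = 0.3644 x 0.05309 = 0.01935 mol.
n(KOH) used = 0.1447 x 0.02220 = 0.003212 mol, which equals the excess n(HCl).
So n(HCl) consumed by the sample = 0.01935 - 0.003212 = 0.01613 mol.
n(ZnO) = 0.01613 / 2 = 0.008067 mol.
mass ZnO = 0.008067 x 81.38 = 0.6565 g, so %ZnO = 0.6565/0.7151 x 100 = 91.8%.

91.8%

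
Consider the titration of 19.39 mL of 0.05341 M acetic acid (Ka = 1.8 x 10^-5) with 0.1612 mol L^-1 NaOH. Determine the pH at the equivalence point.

n(CH3COOH) = 0.05341 x 0.01939 = 0.001036 mol; V(NaOH) at equivalence = 0.001036/0.1612 = 0.006424 L.
At equivalence all the acid is converted to CH3COO-; total volume = 0.01939 + 0.006424 = 0.02581 L, so [CH3COO-] = 0.001036/0.02581 = 0.04012 M.
Kb = Kw/Ka = 1.0e-14 / 1.8 x 10^-5 = 5.56e-10.
[OH^-] = sqrt(Kb x [CH3COO-]) = sqrt(5.56e-10 x 0.04012) = 4.72e-6 M.
pOH = 5.33, so pH = 14.00 - 5.33 = 8.67.

8.67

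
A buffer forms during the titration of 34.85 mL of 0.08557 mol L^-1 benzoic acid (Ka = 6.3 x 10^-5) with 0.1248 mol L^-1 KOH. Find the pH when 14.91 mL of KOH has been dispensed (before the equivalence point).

Initial n(C6H5COOH) = 0.08557 x 0.03485 = 0.002982 mol.
n(KOH) added = 0.1248 x 0.01491 = 0.001861 mol, converting that many moles of C6H5COOH to C6H5COO-.
Remaining n(C6H5COOH) = 0.001121 mol; n(C6H5COO-) = 0.001861 mol.
By Henderson-Hasselbalch, pH = pKa + log([A^-]/[HA]) = 4.20 + log(0.001861/0.001121) = 4.20 + (+0.22) = 4.42.

4.42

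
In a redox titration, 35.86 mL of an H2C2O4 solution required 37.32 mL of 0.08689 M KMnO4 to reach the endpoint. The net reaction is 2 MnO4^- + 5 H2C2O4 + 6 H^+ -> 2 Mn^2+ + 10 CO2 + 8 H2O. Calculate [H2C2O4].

n(KMnO4) = 0.08689 x 0.03732 = 0.003243 mol.
From the balanced equation, 2 mol KMnO4 reacts with 5 mol H2C2O4, so n(H2C2O4) = 0.003243 x 5/2 = 0.008107 mol.
[H2C2O4] = 0.008107 / 0.03586 L = 0.226 M.

0.226 M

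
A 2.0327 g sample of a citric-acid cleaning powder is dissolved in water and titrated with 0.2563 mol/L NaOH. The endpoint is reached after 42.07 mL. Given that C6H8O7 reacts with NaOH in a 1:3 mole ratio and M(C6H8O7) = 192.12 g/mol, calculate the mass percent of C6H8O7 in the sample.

34.0%

n(NaOH) = 0.2563 x 0.04207 = 0.01078 mol.
n(C6H8O7) = 0.01078 / 3 = 0.003594 mol.
mass of C6H8O7 = 0.003594 x 192.12 = 0.6905 g.
% purity = 0.6905 / 2.0327 x 100 = 34.0%.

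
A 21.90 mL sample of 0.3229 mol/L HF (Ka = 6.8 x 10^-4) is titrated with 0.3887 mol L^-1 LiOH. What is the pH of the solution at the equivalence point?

n(HF) = 0.3229 x 0.02190 = 0.007072 mol; V(LiOH) at equivalence = 0.007072/0.3887 = 0.01819 L.
At equivalence all the acid is converted to F-; total volume = 0.02190 + 0.01819 = 0.04009 L, so [F-] = 0.007072/0.04009 = 0.1764 M.
Kb = Kw/Ka = 1.0e-14 / 6.8 x 10^-4 = 1.47e-11.
[OH^-] = sqrt(Kb x [F-]) = sqrt(1.47e-11 x 0.1764) = 1.61e-6 M.
pOH = 5.79, so pH = 14.00 - 5.79 = 8.21.

8.21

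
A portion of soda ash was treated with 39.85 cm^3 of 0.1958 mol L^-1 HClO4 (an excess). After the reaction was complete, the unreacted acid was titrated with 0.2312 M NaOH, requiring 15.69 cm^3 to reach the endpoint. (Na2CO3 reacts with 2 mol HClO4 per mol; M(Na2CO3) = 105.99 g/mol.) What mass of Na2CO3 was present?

0.221 g

Total n(HClO4) added = 0.1958 x 0.03985 = 0.007803 mol.
n(NaOH) used = 0.2312 x 0.01569 = 0.003628 mol, which equals the excess n(HClO4).
So n(HClO4) consumed by the sample = 0.007803 - 0.003628 = 0.004175 mol.
n(Na2CO3) = 0.004175 / 2 = 0.002088 mol.
mass = 0.002088 mol x 105.99 g/mol = 0.221 g.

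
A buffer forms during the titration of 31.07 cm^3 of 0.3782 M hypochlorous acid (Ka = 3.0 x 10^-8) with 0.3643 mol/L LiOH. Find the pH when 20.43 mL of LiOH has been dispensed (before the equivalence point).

Initial n(HClO) = 0.3782 x 0.03107 = 0.01175 mol.
n(LiOH) added = 0.3643 x 0.02043 = 0.007443 mol, converting that many moles of HClO to ClO-.
Remaining n(HClO) = 0.004308 mol; n(ClO-) = 0.007443 mol.
By Henderson-Hasselbalch, pH = pKa + log([A^-]/[HA]) = 7.52 + log(0.007443/0.004308) = 7.52 + (+0.24) = 7.76.

7.76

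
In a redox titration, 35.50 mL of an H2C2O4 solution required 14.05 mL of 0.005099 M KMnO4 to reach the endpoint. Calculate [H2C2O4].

0.00505 M

n(KMnO4) = 0.005099 x 0.01405 = 7.164e-5 mol.
From the balanced equation, 2 mol KMnO4 reacts with 5 mol H2C2O4, so n(H2C2O4) = 7.164e-5 x 5/2 = 0.0001791 mol.
[H2C2O4] = 0.0001791 / 0.03550 L = 0.00505 M.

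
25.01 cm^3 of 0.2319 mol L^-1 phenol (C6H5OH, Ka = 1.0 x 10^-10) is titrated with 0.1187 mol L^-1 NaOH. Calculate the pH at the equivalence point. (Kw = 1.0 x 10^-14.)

n(C6H5OH) = 0.2319 x 0.02501 = 0.005800 mol; V(NaOH) at equivalence = 0.005800/0.1187 = 0.04886 L.
At equivalence all the acid is converted to C6H5O-; total volume = 0.02501 + 0.04886 = 0.07387 L, so [C6H5O-] = 0.005800/0.07387 = 0.07851 M.
Kb = Kw/Ka = 1.0e-14 / 1.0 x 10^-10 = 0.000100.
[OH^-] = sqrt(Kb x [C6H5O-]) = sqrt(0.000100 x 0.07851) = 0.00280 M.
pOH = 2.55, so pH = 14.00 - 2.55 = 11.45.

11.45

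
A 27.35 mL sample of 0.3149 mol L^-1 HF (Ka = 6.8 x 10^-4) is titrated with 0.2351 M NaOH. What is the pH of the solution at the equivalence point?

8.15

n(HF) = 0.3149 x 0.02735 = 0.008613 mol; V(NaOH) at equivalence = 0.008613/0.2351 = 0.03663 L.
At equivalence all the acid is converted to F-; total volume = 0.02735 + 0.03663 = 0.06398 L, so [F-] = 0.008613/0.06398 = 0.1346 M.
Kb = Kw/Ka = 1.0e-14 / 6.8 x 10^-4 = 1.47e-11.
[OH^-] = sqrt(Kb x [F-]) = sqrt(1.47e-11 x 0.1346) = 1.41e-6 M.
pOH = 5.85, so pH = 14.00 - 5.85 = 8.15.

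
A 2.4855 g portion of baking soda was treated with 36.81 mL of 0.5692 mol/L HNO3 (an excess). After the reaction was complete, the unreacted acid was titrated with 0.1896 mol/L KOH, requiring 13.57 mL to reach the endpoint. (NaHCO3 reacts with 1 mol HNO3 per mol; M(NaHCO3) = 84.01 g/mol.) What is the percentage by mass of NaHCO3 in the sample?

Total n(HNO3) added = 0.5692 x 0.03681 = 0.02095 mol.
n(KOH) used = 0.1896 x 0.01357 = 0.002573 mol, which equals the excess n(HNO3).
So n(HNO3) consumed by the sample = 0.02095 - 0.002573 = 0.01838 mol.
n(NaHCO3) = 0.01838 / 1 = 0.01838 mol.
mass NaHCO3 = 0.01838 x 84.01 = 1.544 g, so %NaHCO3 = 1.544/2.4855 x 100 = 62.1%.

62.1%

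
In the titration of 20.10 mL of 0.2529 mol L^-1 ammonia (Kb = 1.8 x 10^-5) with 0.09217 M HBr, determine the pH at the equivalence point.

n(NH3) = 0.2529 x 0.02010 = 0.005083 mol; V(HBr) at equivalence = 0.005083/0.09217 = 0.05515 L.
At equivalence the base is fully converted to NH4+; total volume = 0.07525 L, so [NH4+] = 0.005083/0.07525 = 0.06755 M.
Ka(NH4+) = Kw/Kb = 1.0e-14 / 1.8 x 10^-5 = 5.56e-10.
[H^+] = sqrt(Ka x [NH4+]) = sqrt(5.56e-10 x 0.06755) = 6.13e-6 M.
pH = -log(6.13e-6) = 5.21.

5.21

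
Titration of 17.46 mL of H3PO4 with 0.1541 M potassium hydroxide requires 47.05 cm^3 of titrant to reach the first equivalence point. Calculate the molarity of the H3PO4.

n(KOH) = 0.1541 x 0.04705 = 0.007250 mol.
At the first equivalence point, 1 mol OH^- react per mol H3PO4, so n(H3PO4) = 0.007250 / 1 = 0.007250 mol.
[H3PO4] = 0.007250 / 0.01746 L = 0.415 M.

0.415 M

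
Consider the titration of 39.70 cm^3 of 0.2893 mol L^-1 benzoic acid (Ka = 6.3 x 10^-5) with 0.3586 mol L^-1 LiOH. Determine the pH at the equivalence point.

n(C6H5COOH) = 0.2893 x 0.03970 = 0.01149 mol; V(LiOH) at equivalence = 0.01149/0.3586 = 0.03203 L.
At equivalence all the acid is converted to C6H5COO-; total volume = 0.03970 + 0.03203 = 0.07173 L, so [C6H5COO-] = 0.01149/0.07173 = 0.1601 M.
Kb = Kw/Ka = 1.0e-14 / 6.3 x 10^-5 = 1.59e-10.
[OH^-] = sqrt(Kb x [C6H5COO-]) = sqrt(1.59e-10 x 0.1601) = 5.04e-6 M.
pOH = 5.30, so pH = 14.00 - 5.30 = 8.70.

8.70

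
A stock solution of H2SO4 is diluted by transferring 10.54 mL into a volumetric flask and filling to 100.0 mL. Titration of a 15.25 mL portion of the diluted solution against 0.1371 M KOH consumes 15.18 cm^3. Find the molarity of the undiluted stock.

0.647 M

n(KOH) = 0.1371 x 0.01518 = 0.002081 mol.
n(H2SO4) in the aliquot = 0.002081 x 1/2 = 0.001041 mol.
[diluted H2SO4] = 0.001041 / 0.01525 = 0.06824 M.
Dilution factor = 100.0/10.54 = 9.488, so [stock] = 0.06824 x 9.488 = 0.647 M.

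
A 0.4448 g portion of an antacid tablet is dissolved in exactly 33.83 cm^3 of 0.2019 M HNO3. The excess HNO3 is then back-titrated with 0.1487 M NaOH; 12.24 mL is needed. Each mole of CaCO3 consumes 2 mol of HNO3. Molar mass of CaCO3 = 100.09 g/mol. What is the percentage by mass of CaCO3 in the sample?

56.4%

Total n(HNO3) added = 0.2019 x 0.03383 = 0.006830 mol.
n(NaOH) used = 0.1487 x 0.01224 = 0.001820 mol, which equals the excess n(HNO3).
So n(HNO3) consumed by the sample = 0.006830 - 0.001820 = 0.005010 mol.
n(CaCO3) = 0.005010 / 2 = 0.002505 mol.
mass CaCO3 = 0.002505 x 100.09 = 0.2507 g, so %CaCO3 = 0.2507/0.4448 x 100 = 56.4%.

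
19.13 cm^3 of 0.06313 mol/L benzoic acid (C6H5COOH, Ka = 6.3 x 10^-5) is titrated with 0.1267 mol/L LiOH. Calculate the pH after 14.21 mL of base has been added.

n(acid) = 0.06313 x 0.01913 = 0.001208 mol; n(LiOH) added = 0.1267 x 0.01421 = 0.001800 mol.
Base is in excess by 0.001800 - 0.001208 = 0.0005927 mol in a total volume of 0.03334 L.
[OH^-] = 0.0005927/0.03334 = 0.01778 M, so pOH = 1.75 and pH = 14.00 - 1.75 = 12.25.

12.25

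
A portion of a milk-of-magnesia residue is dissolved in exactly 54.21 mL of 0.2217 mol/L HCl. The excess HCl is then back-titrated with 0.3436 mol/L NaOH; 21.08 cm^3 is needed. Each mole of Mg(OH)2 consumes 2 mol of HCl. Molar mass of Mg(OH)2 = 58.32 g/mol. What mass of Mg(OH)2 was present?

0.139 g

Total n(HCl) added = 0.2217 x 0.05421 = 0.01202 mol.
n(NaOH) used = 0.3436 x 0.02108 = 0.007243 mol, which equals the excess n(HCl).
So n(HCl) consumed by the sample = 0.01202 - 0.007243 = 0.004775 mol.
n(Mg(OH)2) = 0.004775 / 2 = 0.002388 mol.
mass = 0.002388 mol x 58.32 g/mol = 0.139 g.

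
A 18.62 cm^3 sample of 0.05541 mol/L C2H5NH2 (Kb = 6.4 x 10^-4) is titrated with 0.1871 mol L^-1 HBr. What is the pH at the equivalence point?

6.09

n(C2H5NH2) = 0.05541 x 0.01862 = 0.001032 mol; V(HBr) at equivalence = 0.001032/0.1871 = 0.005514 L.
At equivalence the base is fully converted to C2H5NH3+; total volume = 0.02413 L, so [C2H5NH3+] = 0.001032/0.02413 = 0.04275 M.
Ka(C2H5NH3+) = Kw/Kb = 1.0e-14 / 6.4 x 10^-4 = 1.56e-11.
[H^+] = sqrt(Ka x [C2H5NH3+]) = sqrt(1.56e-11 x 0.04275) = 8.17e-7 M.
pH = -log(8.17e-7) = 6.09.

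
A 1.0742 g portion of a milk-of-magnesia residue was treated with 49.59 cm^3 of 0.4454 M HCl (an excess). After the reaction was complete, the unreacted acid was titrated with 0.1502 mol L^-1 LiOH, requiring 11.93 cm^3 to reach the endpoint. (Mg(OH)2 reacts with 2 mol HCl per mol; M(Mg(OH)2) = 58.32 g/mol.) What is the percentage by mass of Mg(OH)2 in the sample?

Total n(HCl) added = 0.4454 x 0.04959 = 0.02209 mol.
n(LiOH) used = 0.1502 x 0.01193 = 0.001792 mol, which equals the excess n(HCl).
So n(HCl) consumed by the sample = 0.02209 - 0.001792 = 0.02030 mol.
n(Mg(OH)2) = 0.02030 / 2 = 0.01015 mol.
mass Mg(OH)2 = 0.01015 x 58.32 = 0.5918 g, so %Mg(OH)2 = 0.5918/1.0742 x 100 = 55.1%.

55.1%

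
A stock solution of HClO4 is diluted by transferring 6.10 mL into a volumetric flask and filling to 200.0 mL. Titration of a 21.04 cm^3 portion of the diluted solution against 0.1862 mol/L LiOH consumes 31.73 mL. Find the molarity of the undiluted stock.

n(LiOH) = 0.1862 x 0.03173 = 0.005908 mol.
n(HClO4) in the aliquot = 0.005908 mol.
[diluted HClO4] = 0.005908 / 0.02104 = 0.2808 M.
Dilution factor = 200.0/6.100 = 32.79, so [stock] = 0.2808 x 32.79 = 9.21 M.

9.21 M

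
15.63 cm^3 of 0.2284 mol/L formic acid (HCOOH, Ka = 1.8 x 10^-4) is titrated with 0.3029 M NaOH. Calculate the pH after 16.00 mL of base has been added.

12.61

n(acid) = 0.2284 x 0.01563 = 0.003570 mol; n(NaOH) added = 0.3029 x 0.01600 = 0.004846 mol.
Base is in excess by 0.004846 - 0.003570 = 0.001277 mol in a total volume of 0.03163 L.
[OH^-] = 0.001277/0.03163 = 0.04036 M, so pOH = 1.39 and pH = 14.00 - 1.39 = 12.61.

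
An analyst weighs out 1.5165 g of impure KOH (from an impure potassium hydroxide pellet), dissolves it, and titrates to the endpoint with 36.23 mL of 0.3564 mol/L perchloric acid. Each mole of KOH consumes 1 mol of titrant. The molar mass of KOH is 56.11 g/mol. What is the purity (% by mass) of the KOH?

n(HClO4) = 0.3564 x 0.03623 = 0.01291 mol.
n(KOH) = 0.01291 / 1 = 0.01291 mol.
mass of KOH = 0.01291 x 56.11 = 0.7245 g.
% purity = 0.7245 / 1.5165 x 100 = 47.8%.

47.8%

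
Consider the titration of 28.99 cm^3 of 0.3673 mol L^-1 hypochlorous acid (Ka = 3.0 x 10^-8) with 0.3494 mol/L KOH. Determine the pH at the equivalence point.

n(HClO) = 0.3673 x 0.02899 = 0.01065 mol; V(KOH) at equivalence = 0.01065/0.3494 = 0.03048 L.
At equivalence all the acid is converted to ClO-; total volume = 0.02899 + 0.03048 = 0.05947 L, so [ClO-] = 0.01065/0.05947 = 0.1791 M.
Kb = Kw/Ka = 1.0e-14 / 3.0 x 10^-8 = 3.33e-7.
[OH^-] = sqrt(Kb x [ClO-]) = sqrt(3.33e-7 x 0.1791) = 0.000244 M.
pOH = 3.61, so pH = 14.00 - 3.61 = 10.39.

10.39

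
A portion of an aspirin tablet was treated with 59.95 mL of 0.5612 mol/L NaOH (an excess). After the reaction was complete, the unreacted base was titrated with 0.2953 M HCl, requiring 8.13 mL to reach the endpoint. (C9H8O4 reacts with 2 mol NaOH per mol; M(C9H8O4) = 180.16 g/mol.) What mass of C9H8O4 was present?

2.81 g

Total n(NaOH) added = 0.5612 x 0.05995 = 0.03364 mol.
n(HCl) used = 0.2953 x 0.008130 = 0.002401 mol, which equals the excess n(NaOH).
So n(NaOH) consumed by the sample = 0.03364 - 0.002401 = 0.03124 mol.
n(C9H8O4) = 0.03124 / 2 = 0.01562 mol.
mass = 0.01562 mol x 180.16 g/mol = 2.81 g.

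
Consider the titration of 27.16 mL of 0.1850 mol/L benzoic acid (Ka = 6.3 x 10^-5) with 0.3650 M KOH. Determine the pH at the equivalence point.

8.64

n(C6H5COOH) = 0.1850 x 0.02716 = 0.005025 mol; V(KOH) at equivalence = 0.005025/0.3650 = 0.01377 L.
At equivalence all the acid is converted to C6H5COO-; total volume = 0.02716 + 0.01377 = 0.04093 L, so [C6H5COO-] = 0.005025/0.04093 = 0.1228 M.
Kb = Kw/Ka = 1.0e-14 / 6.3 x 10^-5 = 1.59e-10.
[OH^-] = sqrt(Kb x [C6H5COO-]) = sqrt(1.59e-10 x 0.1228) = 4.41e-6 M.
pOH = 5.36, so pH = 14.00 - 5.36 = 8.64.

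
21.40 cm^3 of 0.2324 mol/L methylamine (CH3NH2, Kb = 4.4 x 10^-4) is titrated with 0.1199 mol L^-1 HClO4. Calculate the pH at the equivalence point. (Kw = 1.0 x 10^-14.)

5.87

n(CH3NH2) = 0.2324 x 0.02140 = 0.004973 mol; V(HClO4) at equivalence = 0.004973/0.1199 = 0.04148 L.
At equivalence the base is fully converted to CH3NH3+; total volume = 0.06288 L, so [CH3NH3+] = 0.004973/0.06288 = 0.07909 M.
Ka(CH3NH3+) = Kw/Kb = 1.0e-14 / 4.4 x 10^-4 = 2.27e-11.
[H^+] = sqrt(Ka x [CH3NH3+]) = sqrt(2.27e-11 x 0.07909) = 1.34e-6 M.
pH = -log(1.34e-6) = 5.87.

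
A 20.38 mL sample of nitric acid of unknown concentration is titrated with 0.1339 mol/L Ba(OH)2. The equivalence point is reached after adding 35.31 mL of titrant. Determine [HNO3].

0.464 M

n(Ba(OH)2) delivered = 0.1339 x 0.03531 = 0.004728 mol.
The reaction is 2 HNO3 + 1 Ba(OH)2, so n(HNO3) = 0.004728 x 2/1 = 0.009456 mol.
[HNO3] = 0.009456 mol / 0.02038 L = 0.464 M.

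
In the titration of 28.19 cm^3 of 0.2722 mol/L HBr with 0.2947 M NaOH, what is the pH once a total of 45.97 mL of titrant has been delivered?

12.90

n(acid) = 0.2722 x 0.02819 = 0.007673 mol; n(NaOH) added = 0.2947 x 0.04597 = 0.01355 mol.
Base is in excess by 0.01355 - 0.007673 = 0.005874 mol in a total volume of 0.07416 L.
[OH^-] = 0.005874/0.07416 = 0.07921 M, so pOH = 1.10 and pH = 14.00 - 1.10 = 12.90.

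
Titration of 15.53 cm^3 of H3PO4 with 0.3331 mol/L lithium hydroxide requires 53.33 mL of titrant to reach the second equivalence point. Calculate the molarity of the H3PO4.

0.572 M

n(LiOH) = 0.3331 x 0.05333 = 0.01776 mol.
At the second equivalence point, 2 mol OH^- react per mol H3PO4, so n(H3PO4) = 0.01776 / 2 = 0.008882 mol.
[H3PO4] = 0.008882 / 0.01553 L = 0.572 M.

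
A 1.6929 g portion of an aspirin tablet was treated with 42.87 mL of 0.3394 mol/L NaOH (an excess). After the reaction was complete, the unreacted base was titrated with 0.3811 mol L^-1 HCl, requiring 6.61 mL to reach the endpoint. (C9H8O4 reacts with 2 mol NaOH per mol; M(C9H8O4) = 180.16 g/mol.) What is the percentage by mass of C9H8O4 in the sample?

Total n(NaOH) added = 0.3394 x 0.04287 = 0.01455 mol.
n(HCl) used = 0.3811 x 0.006610 = 0.002519 mol, which equals the excess n(NaOH).
So n(NaOH) consumed by the sample = 0.01455 - 0.002519 = 0.01203 mol.
n(C9H8O4) = 0.01203 / 2 = 0.006016 mol.
mass C9H8O4 = 0.006016 x 180.16 = 1.084 g, so %C9H8O4 = 1.084/1.6929 x 100 = 64.0%.

64.0%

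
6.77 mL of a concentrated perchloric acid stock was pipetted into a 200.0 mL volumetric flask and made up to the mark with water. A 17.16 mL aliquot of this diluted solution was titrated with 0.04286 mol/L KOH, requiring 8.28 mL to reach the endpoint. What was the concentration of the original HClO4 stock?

0.611 M

n(KOH) = 0.04286 x 0.008280 = 0.0003549 mol.
n(HClO4) in the aliquot = 0.0003549 mol.
[diluted HClO4] = 0.0003549 / 0.01716 = 0.02068 M.
Dilution factor = 200.0/6.770 = 29.54, so [stock] = 0.02068 x 29.54 = 0.611 M.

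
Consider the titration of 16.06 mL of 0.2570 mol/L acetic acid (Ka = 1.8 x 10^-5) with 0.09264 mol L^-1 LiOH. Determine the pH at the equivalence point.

n(CH3COOH) = 0.2570 x 0.01606 = 0.004127 mol; V(LiOH) at equivalence = 0.004127/0.09264 = 0.04455 L.
At equivalence all the acid is converted to CH3COO-; total volume = 0.01606 + 0.04455 = 0.06061 L, so [CH3COO-] = 0.004127/0.06061 = 0.06809 M.
Kb = Kw/Ka = 1.0e-14 / 1.8 x 10^-5 = 5.56e-10.
[OH^-] = sqrt(Kb x [CH3COO-]) = sqrt(5.56e-10 x 0.06809) = 6.15e-6 M.
pOH = 5.21, so pH = 14.00 - 5.21 = 8.79.

8.79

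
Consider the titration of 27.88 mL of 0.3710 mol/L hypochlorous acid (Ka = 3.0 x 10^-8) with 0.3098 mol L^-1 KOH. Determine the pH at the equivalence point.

10.38

n(HClO) = 0.3710 x 0.02788 = 0.01034 mol; V(KOH) at equivalence = 0.01034/0.3098 = 0.03339 L.
At equivalence all the acid is converted to ClO-; total volume = 0.02788 + 0.03339 = 0.06127 L, so [ClO-] = 0.01034/0.06127 = 0.1688 M.
Kb = Kw/Ka = 1.0e-14 / 3.0 x 10^-8 = 3.33e-7.
[OH^-] = sqrt(Kb x [ClO-]) = sqrt(3.33e-7 x 0.1688) = 0.000237 M.
pOH = 3.62, so pH = 14.00 - 3.62 = 10.38.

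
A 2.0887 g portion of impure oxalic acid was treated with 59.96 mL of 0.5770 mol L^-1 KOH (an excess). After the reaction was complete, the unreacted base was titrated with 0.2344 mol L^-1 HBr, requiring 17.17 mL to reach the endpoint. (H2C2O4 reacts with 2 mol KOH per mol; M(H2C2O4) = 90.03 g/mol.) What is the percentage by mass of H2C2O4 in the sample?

Total n(KOH) added = 0.5770 x 0.05996 = 0.03460 mol.
n(HBr) used = 0.2344 x 0.01717 = 0.004025 mol, which equals the excess n(KOH).
So n(KOH) consumed by the sample = 0.03460 - 0.004025 = 0.03057 mol.
n(H2C2O4) = 0.03057 / 2 = 0.01529 mol.
mass H2C2O4 = 0.01529 x 90.03 = 1.376 g, so %H2C2O4 = 1.376/2.0887 x 100 = 65.9%.

65.9%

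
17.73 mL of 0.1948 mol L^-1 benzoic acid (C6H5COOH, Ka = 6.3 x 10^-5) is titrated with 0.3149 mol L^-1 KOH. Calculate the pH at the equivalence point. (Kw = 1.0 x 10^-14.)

8.64

n(C6H5COOH) = 0.1948 x 0.01773 = 0.003454 mol; V(KOH) at equivalence = 0.003454/0.3149 = 0.01097 L.
At equivalence all the acid is converted to C6H5COO-; total volume = 0.01773 + 0.01097 = 0.02870 L, so [C6H5COO-] = 0.003454/0.02870 = 0.1204 M.
Kb = Kw/Ka = 1.0e-14 / 6.3 x 10^-5 = 1.59e-10.
[OH^-] = sqrt(Kb x [C6H5COO-]) = sqrt(1.59e-10 x 0.1204) = 4.37e-6 M.
pOH = 5.36, so pH = 14.00 - 5.36 = 8.64.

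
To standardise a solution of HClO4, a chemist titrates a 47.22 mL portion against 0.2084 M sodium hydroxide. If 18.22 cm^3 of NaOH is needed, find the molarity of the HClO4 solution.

n(NaOH) delivered = 0.2084 x 0.01822 = 0.003797 mol.
For a 1:1 reaction, n(HClO4) = 0.003797 mol.
[HClO4] = 0.003797 mol / 0.04722 L = 0.0804 M.

0.0804 M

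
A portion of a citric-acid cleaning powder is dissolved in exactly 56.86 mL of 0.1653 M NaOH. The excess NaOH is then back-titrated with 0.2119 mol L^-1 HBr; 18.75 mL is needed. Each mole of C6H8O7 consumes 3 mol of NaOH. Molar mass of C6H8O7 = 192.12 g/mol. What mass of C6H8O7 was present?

Total n(NaOH) added = 0.1653 x 0.05686 = 0.009399 mol.
n(HBr) used = 0.2119 x 0.01875 = 0.003973 mol, which equals the excess n(NaOH).
So n(NaOH) consumed by the sample = 0.009399 - 0.003973 = 0.005426 mol.
n(C6H8O7) = 0.005426 / 3 = 0.001809 mol.
mass = 0.001809 mol x 192.12 g/mol = 0.347 g.

0.347 g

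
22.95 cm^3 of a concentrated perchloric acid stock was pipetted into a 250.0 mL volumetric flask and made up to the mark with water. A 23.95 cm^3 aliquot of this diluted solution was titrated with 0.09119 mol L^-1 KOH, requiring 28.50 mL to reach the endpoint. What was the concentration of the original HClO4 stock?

n(KOH) = 0.09119 x 0.02850 = 0.002599 mol.
n(HClO4) in the aliquot = 0.002599 mol.
[diluted HClO4] = 0.002599 / 0.02395 = 0.1085 M.
Dilution factor = 250.0/22.95 = 10.89, so [stock] = 0.1085 x 10.89 = 1.18 M.

1.18 M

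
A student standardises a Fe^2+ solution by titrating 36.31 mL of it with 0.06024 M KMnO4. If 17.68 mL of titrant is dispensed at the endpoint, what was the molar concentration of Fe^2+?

0.147 M

n(KMnO4) = 0.06024 x 0.01768 = 0.001065 mol.
From the balanced equation, 1 mol KMnO4 reacts with 5 mol Fe^2+, so n(Fe^2+) = 0.001065 x 5/1 = 0.005325 mol.
[Fe^2+] = 0.005325 / 0.03631 L = 0.147 M.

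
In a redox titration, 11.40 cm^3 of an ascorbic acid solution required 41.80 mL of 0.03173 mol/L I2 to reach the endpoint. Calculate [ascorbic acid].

n(I2) = 0.03173 x 0.04180 = 0.001326 mol.
From the balanced equation, 1 mol I2 reacts with 1 mol ascorbic acid, so n(ascorbic acid) = 0.001326 x 1/1 = 0.001326 mol.
[ascorbic acid] = 0.001326 / 0.01140 L = 0.116 M.

0.116 M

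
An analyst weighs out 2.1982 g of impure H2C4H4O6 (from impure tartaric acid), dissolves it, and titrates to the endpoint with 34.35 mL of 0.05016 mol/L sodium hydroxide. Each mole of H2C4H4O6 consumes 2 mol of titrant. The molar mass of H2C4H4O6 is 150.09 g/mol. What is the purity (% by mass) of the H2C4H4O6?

5.88%

n(NaOH) = 0.05016 x 0.03435 = 0.001723 mol.
n(H2C4H4O6) = 0.001723 / 2 = 0.0008615 mol.
mass of H2C4H4O6 = 0.0008615 x 150.09 = 0.1293 g.
% purity = 0.1293 / 2.1982 x 100 = 5.88%.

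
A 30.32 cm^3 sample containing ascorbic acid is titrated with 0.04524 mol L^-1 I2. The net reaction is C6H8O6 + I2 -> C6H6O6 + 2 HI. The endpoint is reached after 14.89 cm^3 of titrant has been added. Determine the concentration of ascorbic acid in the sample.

n(I2) = 0.04524 x 0.01489 = 0.0006736 mol.
From the balanced equation, 1 mol I2 reacts with 1 mol ascorbic acid, so n(ascorbic acid) = 0.0006736 x 1/1 = 0.0006736 mol.
[ascorbic acid] = 0.0006736 / 0.03032 L = 0.0222 M.

0.0222 M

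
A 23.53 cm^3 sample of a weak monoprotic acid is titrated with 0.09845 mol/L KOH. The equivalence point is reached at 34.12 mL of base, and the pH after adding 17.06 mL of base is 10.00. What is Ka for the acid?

1.0 x 10^-10

17.06 mL is half of the equivalence volume, so this is the half-equivalence point where [HA] = [A^-].
At half-equivalence pH = pKa, so pKa = 10.00.
Ka = 10^(-10.00) = 1.0 x 10^-10.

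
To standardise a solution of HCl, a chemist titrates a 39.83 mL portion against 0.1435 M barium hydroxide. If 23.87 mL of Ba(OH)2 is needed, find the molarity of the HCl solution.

n(Ba(OH)2) delivered = 0.1435 x 0.02387 = 0.003425 mol.
The reaction is 2 HCl + 1 Ba(OH)2, so n(HCl) = 0.003425 x 2/1 = 0.006851 mol.
[HCl] = 0.006851 mol / 0.03983 L = 0.172 M.

0.172 M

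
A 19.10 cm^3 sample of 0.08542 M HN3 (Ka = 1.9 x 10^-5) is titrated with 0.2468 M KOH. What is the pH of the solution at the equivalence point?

8.76

n(HN3) = 0.08542 x 0.01910 = 0.001632 mol; V(KOH) at equivalence = 0.001632/0.2468 = 0.006611 L.
At equivalence all the acid is converted to N3-; total volume = 0.01910 + 0.006611 = 0.02571 L, so [N3-] = 0.001632/0.02571 = 0.06346 M.
Kb = Kw/Ka = 1.0e-14 / 1.9 x 10^-5 = 5.26e-10.
[OH^-] = sqrt(Kb x [N3-]) = sqrt(5.26e-10 x 0.06346) = 5.78e-6 M.
pOH = 5.24, so pH = 14.00 - 5.24 = 8.76.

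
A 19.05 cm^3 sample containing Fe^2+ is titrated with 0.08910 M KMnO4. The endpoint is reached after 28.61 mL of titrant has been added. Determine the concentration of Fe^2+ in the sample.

n(KMnO4) = 0.08910 x 0.02861 = 0.002549 mol.
From the balanced equation, 1 mol KMnO4 reacts with 5 mol Fe^2+, so n(Fe^2+) = 0.002549 x 5/1 = 0.01275 mol.
[Fe^2+] = 0.01275 / 0.01905 L = 0.669 M.

0.669 M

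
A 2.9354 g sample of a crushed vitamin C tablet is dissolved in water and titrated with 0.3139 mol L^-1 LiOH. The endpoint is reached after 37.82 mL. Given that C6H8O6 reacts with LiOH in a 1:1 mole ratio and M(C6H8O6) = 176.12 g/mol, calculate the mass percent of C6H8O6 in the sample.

n(LiOH) = 0.3139 x 0.03782 = 0.01187 mol.
n(C6H8O6) = 0.01187 / 1 = 0.01187 mol.
mass of C6H8O6 = 0.01187 x 176.12 = 2.091 g.
% purity = 2.091 / 2.9354 x 100 = 71.2%.

71.2%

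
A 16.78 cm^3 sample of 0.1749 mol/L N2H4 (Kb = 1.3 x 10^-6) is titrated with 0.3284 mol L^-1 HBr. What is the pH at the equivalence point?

4.53

n(N2H4) = 0.1749 x 0.01678 = 0.002935 mol; V(HBr) at equivalence = 0.002935/0.3284 = 0.008937 L.
At equivalence the base is fully converted to N2H5+; total volume = 0.02572 L, so [N2H5+] = 0.002935/0.02572 = 0.1141 M.
Ka(N2H5+) = Kw/Kb = 1.0e-14 / 1.3 x 10^-6 = 7.69e-9.
[H^+] = sqrt(Ka x [N2H5+]) = sqrt(7.69e-9 x 0.1141) = 2.96e-5 M.
pH = -log(2.96e-5) = 4.53.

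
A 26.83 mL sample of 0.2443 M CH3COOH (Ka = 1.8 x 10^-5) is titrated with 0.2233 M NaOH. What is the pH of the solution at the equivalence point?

n(CH3COOH) = 0.2443 x 0.02683 = 0.006555 mol; V(NaOH) at equivalence = 0.006555/0.2233 = 0.02935 L.
At equivalence all the acid is converted to CH3COO-; total volume = 0.02683 + 0.02935 = 0.05618 L, so [CH3COO-] = 0.006555/0.05618 = 0.1167 M.
Kb = Kw/Ka = 1.0e-14 / 1.8 x 10^-5 = 5.56e-10.
[OH^-] = sqrt(Kb x [CH3COO-]) = sqrt(5.56e-10 x 0.1167) = 8.05e-6 M.
pOH = 5.09, so pH = 14.00 - 5.09 = 8.91.

8.91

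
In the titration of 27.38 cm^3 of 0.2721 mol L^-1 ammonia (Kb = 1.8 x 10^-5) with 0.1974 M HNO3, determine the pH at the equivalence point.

5.10

n(NH3) = 0.2721 x 0.02738 = 0.007450 mol; V(HNO3) at equivalence = 0.007450/0.1974 = 0.03774 L.
At equivalence the base is fully converted to NH4+; total volume = 0.06512 L, so [NH4+] = 0.007450/0.06512 = 0.1144 M.
Ka(NH4+) = Kw/Kb = 1.0e-14 / 1.8 x 10^-5 = 5.56e-10.
[H^+] = sqrt(Ka x [NH4+]) = sqrt(5.56e-10 x 0.1144) = 7.97e-6 M.
pH = -log(7.97e-6) = 5.10.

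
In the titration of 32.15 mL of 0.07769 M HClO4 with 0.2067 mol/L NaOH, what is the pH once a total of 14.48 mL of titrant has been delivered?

n(acid) = 0.07769 x 0.03215 = 0.002498 mol; n(NaOH) added = 0.2067 x 0.01448 = 0.002993 mol.
Base is in excess by 0.002993 - 0.002498 = 0.0004953 mol in a total volume of 0.04663 L.
[OH^-] = 0.0004953/0.04663 = 0.01062 M, so pOH = 1.97 and pH = 14.00 - 1.97 = 12.03.

12.03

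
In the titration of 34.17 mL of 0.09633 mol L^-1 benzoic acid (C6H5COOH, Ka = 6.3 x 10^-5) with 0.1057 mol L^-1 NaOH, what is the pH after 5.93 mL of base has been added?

3.57

Initial n(C6H5COOH) = 0.09633 x 0.03417 = 0.003292 mol.
n(NaOH) added = 0.1057 x 0.005930 = 0.0006268 mol, converting that many moles of C6H5COOH to C6H5COO-.
Remaining n(C6H5COOH) = 0.002665 mol; n(C6H5COO-) = 0.0006268 mol.
By Henderson-Hasselbalch, pH = pKa + log([A^-]/[HA]) = 4.20 + log(0.0006268/0.002665) = 4.20 + (-0.63) = 3.57.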